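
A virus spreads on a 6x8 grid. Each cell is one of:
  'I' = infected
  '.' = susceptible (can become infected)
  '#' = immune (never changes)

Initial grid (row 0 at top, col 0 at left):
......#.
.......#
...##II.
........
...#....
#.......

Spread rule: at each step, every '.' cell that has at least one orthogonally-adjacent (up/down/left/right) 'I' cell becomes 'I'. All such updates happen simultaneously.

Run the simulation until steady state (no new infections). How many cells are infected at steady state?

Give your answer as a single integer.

Answer: 41

Derivation:
Step 0 (initial): 2 infected
Step 1: +5 new -> 7 infected
Step 2: +6 new -> 13 infected
Step 3: +7 new -> 20 infected
Step 4: +5 new -> 25 infected
Step 5: +6 new -> 31 infected
Step 6: +6 new -> 37 infected
Step 7: +4 new -> 41 infected
Step 8: +0 new -> 41 infected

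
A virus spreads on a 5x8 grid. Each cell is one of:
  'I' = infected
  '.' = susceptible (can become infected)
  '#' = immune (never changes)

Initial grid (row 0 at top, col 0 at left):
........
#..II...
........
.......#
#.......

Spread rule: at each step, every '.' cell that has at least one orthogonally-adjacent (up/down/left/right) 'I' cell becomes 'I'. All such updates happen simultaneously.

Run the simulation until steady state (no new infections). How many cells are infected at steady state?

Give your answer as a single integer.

Step 0 (initial): 2 infected
Step 1: +6 new -> 8 infected
Step 2: +8 new -> 16 infected
Step 3: +9 new -> 25 infected
Step 4: +8 new -> 33 infected
Step 5: +3 new -> 36 infected
Step 6: +1 new -> 37 infected
Step 7: +0 new -> 37 infected

Answer: 37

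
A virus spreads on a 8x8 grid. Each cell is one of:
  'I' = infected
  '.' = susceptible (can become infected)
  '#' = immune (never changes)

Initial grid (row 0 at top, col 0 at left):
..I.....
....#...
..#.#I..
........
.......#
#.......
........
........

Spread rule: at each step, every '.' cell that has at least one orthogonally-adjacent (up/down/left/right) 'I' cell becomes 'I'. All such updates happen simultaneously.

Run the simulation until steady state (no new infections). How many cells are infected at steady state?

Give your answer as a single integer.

Answer: 59

Derivation:
Step 0 (initial): 2 infected
Step 1: +6 new -> 8 infected
Step 2: +10 new -> 18 infected
Step 3: +10 new -> 28 infected
Step 4: +8 new -> 36 infected
Step 5: +8 new -> 44 infected
Step 6: +7 new -> 51 infected
Step 7: +4 new -> 55 infected
Step 8: +3 new -> 58 infected
Step 9: +1 new -> 59 infected
Step 10: +0 new -> 59 infected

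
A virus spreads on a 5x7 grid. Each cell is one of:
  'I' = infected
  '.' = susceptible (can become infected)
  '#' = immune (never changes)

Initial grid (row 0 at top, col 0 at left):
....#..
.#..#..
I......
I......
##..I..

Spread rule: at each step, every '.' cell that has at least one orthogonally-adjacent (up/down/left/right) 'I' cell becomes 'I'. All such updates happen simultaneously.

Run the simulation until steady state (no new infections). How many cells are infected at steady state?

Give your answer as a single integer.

Answer: 30

Derivation:
Step 0 (initial): 3 infected
Step 1: +6 new -> 9 infected
Step 2: +8 new -> 17 infected
Step 3: +5 new -> 22 infected
Step 4: +4 new -> 26 infected
Step 5: +3 new -> 29 infected
Step 6: +1 new -> 30 infected
Step 7: +0 new -> 30 infected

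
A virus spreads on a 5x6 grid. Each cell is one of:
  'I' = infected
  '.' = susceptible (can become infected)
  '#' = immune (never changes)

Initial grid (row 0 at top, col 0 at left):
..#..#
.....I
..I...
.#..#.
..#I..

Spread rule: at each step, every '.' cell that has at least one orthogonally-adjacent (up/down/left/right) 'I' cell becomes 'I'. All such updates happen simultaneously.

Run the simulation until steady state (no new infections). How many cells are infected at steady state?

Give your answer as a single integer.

Answer: 25

Derivation:
Step 0 (initial): 3 infected
Step 1: +8 new -> 11 infected
Step 2: +7 new -> 18 infected
Step 3: +4 new -> 22 infected
Step 4: +2 new -> 24 infected
Step 5: +1 new -> 25 infected
Step 6: +0 new -> 25 infected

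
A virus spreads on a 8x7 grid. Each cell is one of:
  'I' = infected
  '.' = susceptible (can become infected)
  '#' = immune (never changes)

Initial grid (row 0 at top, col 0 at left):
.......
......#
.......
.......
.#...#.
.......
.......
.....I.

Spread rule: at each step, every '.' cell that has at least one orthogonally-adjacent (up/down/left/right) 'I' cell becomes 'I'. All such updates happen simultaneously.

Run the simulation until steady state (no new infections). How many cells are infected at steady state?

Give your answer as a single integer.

Answer: 53

Derivation:
Step 0 (initial): 1 infected
Step 1: +3 new -> 4 infected
Step 2: +4 new -> 8 infected
Step 3: +4 new -> 12 infected
Step 4: +5 new -> 17 infected
Step 5: +6 new -> 23 infected
Step 6: +7 new -> 30 infected
Step 7: +5 new -> 35 infected
Step 8: +6 new -> 41 infected
Step 9: +5 new -> 46 infected
Step 10: +4 new -> 50 infected
Step 11: +2 new -> 52 infected
Step 12: +1 new -> 53 infected
Step 13: +0 new -> 53 infected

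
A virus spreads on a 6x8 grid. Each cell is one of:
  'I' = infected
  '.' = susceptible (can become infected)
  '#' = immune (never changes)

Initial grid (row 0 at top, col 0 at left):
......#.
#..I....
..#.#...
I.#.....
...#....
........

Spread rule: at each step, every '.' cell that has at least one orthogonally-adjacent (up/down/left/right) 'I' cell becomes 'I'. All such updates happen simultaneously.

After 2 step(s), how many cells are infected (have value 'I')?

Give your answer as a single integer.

Answer: 17

Derivation:
Step 0 (initial): 2 infected
Step 1: +7 new -> 9 infected
Step 2: +8 new -> 17 infected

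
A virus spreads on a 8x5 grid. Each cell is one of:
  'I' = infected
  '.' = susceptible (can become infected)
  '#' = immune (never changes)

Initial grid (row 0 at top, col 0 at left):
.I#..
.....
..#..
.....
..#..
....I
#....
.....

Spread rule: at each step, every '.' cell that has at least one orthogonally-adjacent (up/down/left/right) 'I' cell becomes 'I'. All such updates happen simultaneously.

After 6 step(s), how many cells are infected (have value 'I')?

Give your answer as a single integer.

Step 0 (initial): 2 infected
Step 1: +5 new -> 7 infected
Step 2: +8 new -> 15 infected
Step 3: +8 new -> 23 infected
Step 4: +9 new -> 32 infected
Step 5: +3 new -> 35 infected
Step 6: +1 new -> 36 infected

Answer: 36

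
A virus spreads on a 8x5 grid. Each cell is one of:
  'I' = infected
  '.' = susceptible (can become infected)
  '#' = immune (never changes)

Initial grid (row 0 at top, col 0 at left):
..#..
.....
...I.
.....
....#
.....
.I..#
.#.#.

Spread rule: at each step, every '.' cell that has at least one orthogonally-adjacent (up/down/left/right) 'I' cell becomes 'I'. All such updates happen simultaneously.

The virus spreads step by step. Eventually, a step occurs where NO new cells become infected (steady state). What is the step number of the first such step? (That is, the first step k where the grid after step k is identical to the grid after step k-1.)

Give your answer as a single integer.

Answer: 6

Derivation:
Step 0 (initial): 2 infected
Step 1: +7 new -> 9 infected
Step 2: +13 new -> 22 infected
Step 3: +7 new -> 29 infected
Step 4: +4 new -> 33 infected
Step 5: +1 new -> 34 infected
Step 6: +0 new -> 34 infected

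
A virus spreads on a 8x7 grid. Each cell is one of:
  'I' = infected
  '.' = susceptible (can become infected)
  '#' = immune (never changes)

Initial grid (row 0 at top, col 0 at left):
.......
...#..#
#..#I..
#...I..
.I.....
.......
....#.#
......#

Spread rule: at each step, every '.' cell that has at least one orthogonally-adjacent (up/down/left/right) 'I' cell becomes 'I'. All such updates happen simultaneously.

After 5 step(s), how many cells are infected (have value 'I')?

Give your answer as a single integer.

Step 0 (initial): 3 infected
Step 1: +9 new -> 12 infected
Step 2: +12 new -> 24 infected
Step 3: +10 new -> 34 infected
Step 4: +10 new -> 44 infected
Step 5: +3 new -> 47 infected

Answer: 47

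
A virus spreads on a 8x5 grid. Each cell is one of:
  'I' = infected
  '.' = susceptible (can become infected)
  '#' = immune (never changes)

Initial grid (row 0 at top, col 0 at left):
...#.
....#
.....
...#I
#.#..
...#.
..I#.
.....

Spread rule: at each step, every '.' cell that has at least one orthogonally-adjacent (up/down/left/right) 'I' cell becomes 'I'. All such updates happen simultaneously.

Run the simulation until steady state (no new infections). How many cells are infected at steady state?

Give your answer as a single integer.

Step 0 (initial): 2 infected
Step 1: +5 new -> 7 infected
Step 2: +7 new -> 14 infected
Step 3: +7 new -> 21 infected
Step 4: +4 new -> 25 infected
Step 5: +4 new -> 29 infected
Step 6: +2 new -> 31 infected
Step 7: +1 new -> 32 infected
Step 8: +0 new -> 32 infected

Answer: 32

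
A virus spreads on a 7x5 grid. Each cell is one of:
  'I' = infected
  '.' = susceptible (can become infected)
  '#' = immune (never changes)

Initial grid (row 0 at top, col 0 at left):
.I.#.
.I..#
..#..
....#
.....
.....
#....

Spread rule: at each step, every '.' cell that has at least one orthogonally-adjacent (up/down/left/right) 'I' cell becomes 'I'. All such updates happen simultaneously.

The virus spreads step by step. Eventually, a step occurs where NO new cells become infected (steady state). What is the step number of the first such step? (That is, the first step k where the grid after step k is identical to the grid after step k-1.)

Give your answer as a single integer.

Step 0 (initial): 2 infected
Step 1: +5 new -> 7 infected
Step 2: +3 new -> 10 infected
Step 3: +4 new -> 14 infected
Step 4: +5 new -> 19 infected
Step 5: +4 new -> 23 infected
Step 6: +3 new -> 26 infected
Step 7: +2 new -> 28 infected
Step 8: +1 new -> 29 infected
Step 9: +0 new -> 29 infected

Answer: 9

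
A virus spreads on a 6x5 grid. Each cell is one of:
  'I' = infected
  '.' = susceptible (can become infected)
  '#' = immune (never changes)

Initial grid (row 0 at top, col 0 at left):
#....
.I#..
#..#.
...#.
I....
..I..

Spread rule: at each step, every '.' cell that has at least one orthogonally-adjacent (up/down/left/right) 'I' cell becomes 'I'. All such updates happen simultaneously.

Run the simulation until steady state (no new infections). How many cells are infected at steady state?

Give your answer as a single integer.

Answer: 25

Derivation:
Step 0 (initial): 3 infected
Step 1: +9 new -> 12 infected
Step 2: +6 new -> 18 infected
Step 3: +2 new -> 20 infected
Step 4: +3 new -> 23 infected
Step 5: +2 new -> 25 infected
Step 6: +0 new -> 25 infected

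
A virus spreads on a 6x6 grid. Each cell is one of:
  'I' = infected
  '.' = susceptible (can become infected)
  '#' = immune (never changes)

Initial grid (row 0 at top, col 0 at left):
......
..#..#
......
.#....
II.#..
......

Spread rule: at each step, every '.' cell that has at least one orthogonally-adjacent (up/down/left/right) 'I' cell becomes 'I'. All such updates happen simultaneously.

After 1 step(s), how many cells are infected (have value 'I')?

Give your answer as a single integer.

Step 0 (initial): 2 infected
Step 1: +4 new -> 6 infected

Answer: 6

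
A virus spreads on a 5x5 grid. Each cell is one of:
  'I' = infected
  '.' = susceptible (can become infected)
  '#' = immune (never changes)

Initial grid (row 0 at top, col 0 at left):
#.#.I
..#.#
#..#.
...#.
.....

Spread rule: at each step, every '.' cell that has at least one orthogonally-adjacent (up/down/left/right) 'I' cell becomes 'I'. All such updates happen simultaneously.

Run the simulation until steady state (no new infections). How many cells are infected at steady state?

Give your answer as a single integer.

Answer: 3

Derivation:
Step 0 (initial): 1 infected
Step 1: +1 new -> 2 infected
Step 2: +1 new -> 3 infected
Step 3: +0 new -> 3 infected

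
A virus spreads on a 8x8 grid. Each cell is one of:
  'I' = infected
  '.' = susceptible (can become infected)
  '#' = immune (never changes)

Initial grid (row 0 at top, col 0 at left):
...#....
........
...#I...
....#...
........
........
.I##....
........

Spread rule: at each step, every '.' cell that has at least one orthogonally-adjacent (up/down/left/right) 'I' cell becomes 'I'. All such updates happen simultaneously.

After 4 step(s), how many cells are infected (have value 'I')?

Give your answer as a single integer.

Answer: 43

Derivation:
Step 0 (initial): 2 infected
Step 1: +5 new -> 7 infected
Step 2: +10 new -> 17 infected
Step 3: +11 new -> 28 infected
Step 4: +15 new -> 43 infected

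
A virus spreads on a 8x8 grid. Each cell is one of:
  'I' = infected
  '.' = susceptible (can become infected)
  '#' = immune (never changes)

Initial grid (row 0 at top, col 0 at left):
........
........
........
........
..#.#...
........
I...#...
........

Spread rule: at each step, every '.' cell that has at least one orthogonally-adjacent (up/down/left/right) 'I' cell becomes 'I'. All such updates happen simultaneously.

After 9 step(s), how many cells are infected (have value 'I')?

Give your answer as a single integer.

Step 0 (initial): 1 infected
Step 1: +3 new -> 4 infected
Step 2: +4 new -> 8 infected
Step 3: +5 new -> 13 infected
Step 4: +4 new -> 17 infected
Step 5: +6 new -> 23 infected
Step 6: +6 new -> 29 infected
Step 7: +8 new -> 37 infected
Step 8: +8 new -> 45 infected
Step 9: +6 new -> 51 infected

Answer: 51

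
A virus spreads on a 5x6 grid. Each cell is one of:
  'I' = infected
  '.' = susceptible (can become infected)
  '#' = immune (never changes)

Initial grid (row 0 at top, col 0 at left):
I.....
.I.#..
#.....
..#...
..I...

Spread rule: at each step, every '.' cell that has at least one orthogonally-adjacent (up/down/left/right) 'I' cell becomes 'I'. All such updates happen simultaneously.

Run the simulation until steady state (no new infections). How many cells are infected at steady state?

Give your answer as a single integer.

Answer: 27

Derivation:
Step 0 (initial): 3 infected
Step 1: +6 new -> 9 infected
Step 2: +6 new -> 15 infected
Step 3: +5 new -> 20 infected
Step 4: +3 new -> 23 infected
Step 5: +3 new -> 26 infected
Step 6: +1 new -> 27 infected
Step 7: +0 new -> 27 infected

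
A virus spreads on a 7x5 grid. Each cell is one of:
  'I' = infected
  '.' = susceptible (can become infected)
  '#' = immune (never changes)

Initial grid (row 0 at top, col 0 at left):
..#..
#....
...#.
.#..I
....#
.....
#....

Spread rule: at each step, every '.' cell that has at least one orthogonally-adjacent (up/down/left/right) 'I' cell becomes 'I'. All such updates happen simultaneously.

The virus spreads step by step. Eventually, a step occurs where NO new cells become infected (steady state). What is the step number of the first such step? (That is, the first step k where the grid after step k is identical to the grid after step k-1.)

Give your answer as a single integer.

Answer: 8

Derivation:
Step 0 (initial): 1 infected
Step 1: +2 new -> 3 infected
Step 2: +3 new -> 6 infected
Step 3: +5 new -> 11 infected
Step 4: +7 new -> 18 infected
Step 5: +6 new -> 24 infected
Step 6: +4 new -> 28 infected
Step 7: +1 new -> 29 infected
Step 8: +0 new -> 29 infected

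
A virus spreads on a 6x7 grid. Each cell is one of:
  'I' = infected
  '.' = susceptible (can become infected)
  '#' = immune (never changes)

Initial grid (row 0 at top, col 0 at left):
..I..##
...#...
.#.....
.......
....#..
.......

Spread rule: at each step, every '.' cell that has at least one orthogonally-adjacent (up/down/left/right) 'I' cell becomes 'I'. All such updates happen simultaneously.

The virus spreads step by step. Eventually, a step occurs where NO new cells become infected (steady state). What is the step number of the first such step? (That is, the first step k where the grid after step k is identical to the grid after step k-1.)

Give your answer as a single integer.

Answer: 10

Derivation:
Step 0 (initial): 1 infected
Step 1: +3 new -> 4 infected
Step 2: +4 new -> 8 infected
Step 3: +4 new -> 12 infected
Step 4: +6 new -> 18 infected
Step 5: +7 new -> 25 infected
Step 6: +5 new -> 30 infected
Step 7: +4 new -> 34 infected
Step 8: +2 new -> 36 infected
Step 9: +1 new -> 37 infected
Step 10: +0 new -> 37 infected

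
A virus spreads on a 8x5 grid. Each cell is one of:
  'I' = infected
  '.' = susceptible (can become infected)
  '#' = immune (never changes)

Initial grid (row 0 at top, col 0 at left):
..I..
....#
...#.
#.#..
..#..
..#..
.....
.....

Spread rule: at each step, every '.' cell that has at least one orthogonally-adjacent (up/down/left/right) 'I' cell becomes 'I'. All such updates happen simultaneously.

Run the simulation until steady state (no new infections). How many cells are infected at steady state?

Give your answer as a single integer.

Step 0 (initial): 1 infected
Step 1: +3 new -> 4 infected
Step 2: +5 new -> 9 infected
Step 3: +2 new -> 11 infected
Step 4: +2 new -> 13 infected
Step 5: +1 new -> 14 infected
Step 6: +2 new -> 16 infected
Step 7: +2 new -> 18 infected
Step 8: +3 new -> 21 infected
Step 9: +3 new -> 24 infected
Step 10: +3 new -> 27 infected
Step 11: +3 new -> 30 infected
Step 12: +2 new -> 32 infected
Step 13: +1 new -> 33 infected
Step 14: +1 new -> 34 infected
Step 15: +0 new -> 34 infected

Answer: 34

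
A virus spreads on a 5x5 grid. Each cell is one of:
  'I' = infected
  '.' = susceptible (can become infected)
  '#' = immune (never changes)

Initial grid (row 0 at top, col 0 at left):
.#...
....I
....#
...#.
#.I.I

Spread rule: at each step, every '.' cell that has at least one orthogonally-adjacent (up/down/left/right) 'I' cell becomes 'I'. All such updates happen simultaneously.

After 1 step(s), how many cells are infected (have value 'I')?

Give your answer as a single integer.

Answer: 9

Derivation:
Step 0 (initial): 3 infected
Step 1: +6 new -> 9 infected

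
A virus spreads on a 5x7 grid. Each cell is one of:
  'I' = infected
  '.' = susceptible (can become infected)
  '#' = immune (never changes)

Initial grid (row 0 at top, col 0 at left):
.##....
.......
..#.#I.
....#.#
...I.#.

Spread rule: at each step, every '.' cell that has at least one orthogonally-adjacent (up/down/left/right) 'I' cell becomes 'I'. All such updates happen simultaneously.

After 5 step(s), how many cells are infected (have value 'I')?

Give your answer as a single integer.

Answer: 25

Derivation:
Step 0 (initial): 2 infected
Step 1: +6 new -> 8 infected
Step 2: +6 new -> 14 infected
Step 3: +5 new -> 19 infected
Step 4: +4 new -> 23 infected
Step 5: +2 new -> 25 infected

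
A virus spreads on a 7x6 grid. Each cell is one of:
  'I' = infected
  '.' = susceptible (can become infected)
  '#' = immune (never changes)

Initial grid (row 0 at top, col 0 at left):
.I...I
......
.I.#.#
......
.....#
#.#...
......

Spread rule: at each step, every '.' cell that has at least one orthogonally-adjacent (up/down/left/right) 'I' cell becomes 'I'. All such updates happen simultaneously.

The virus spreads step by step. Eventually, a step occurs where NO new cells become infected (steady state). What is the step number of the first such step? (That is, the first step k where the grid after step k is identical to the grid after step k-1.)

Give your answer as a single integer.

Answer: 9

Derivation:
Step 0 (initial): 3 infected
Step 1: +8 new -> 11 infected
Step 2: +7 new -> 18 infected
Step 3: +6 new -> 24 infected
Step 4: +3 new -> 27 infected
Step 5: +5 new -> 32 infected
Step 6: +2 new -> 34 infected
Step 7: +2 new -> 36 infected
Step 8: +1 new -> 37 infected
Step 9: +0 new -> 37 infected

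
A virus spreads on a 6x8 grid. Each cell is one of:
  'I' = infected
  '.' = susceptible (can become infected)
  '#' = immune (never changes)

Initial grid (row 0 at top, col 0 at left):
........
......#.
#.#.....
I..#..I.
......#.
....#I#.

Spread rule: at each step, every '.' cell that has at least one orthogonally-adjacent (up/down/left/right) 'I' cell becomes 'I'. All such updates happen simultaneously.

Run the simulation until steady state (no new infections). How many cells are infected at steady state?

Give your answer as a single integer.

Step 0 (initial): 3 infected
Step 1: +6 new -> 9 infected
Step 2: +9 new -> 18 infected
Step 3: +8 new -> 26 infected
Step 4: +9 new -> 35 infected
Step 5: +5 new -> 40 infected
Step 6: +1 new -> 41 infected
Step 7: +0 new -> 41 infected

Answer: 41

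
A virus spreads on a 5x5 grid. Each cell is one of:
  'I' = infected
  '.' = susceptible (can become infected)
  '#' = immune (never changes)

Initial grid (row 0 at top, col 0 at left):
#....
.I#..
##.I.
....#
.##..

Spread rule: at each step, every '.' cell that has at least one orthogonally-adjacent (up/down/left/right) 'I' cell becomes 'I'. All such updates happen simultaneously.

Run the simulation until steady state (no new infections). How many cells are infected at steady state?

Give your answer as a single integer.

Answer: 18

Derivation:
Step 0 (initial): 2 infected
Step 1: +6 new -> 8 infected
Step 2: +5 new -> 13 infected
Step 3: +3 new -> 16 infected
Step 4: +1 new -> 17 infected
Step 5: +1 new -> 18 infected
Step 6: +0 new -> 18 infected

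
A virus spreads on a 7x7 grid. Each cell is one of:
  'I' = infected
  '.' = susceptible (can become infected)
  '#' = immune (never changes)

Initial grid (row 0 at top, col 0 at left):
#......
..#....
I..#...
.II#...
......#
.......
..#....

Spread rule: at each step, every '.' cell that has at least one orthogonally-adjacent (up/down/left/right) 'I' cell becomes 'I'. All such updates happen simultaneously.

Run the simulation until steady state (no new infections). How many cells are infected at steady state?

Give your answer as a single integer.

Step 0 (initial): 3 infected
Step 1: +6 new -> 9 infected
Step 2: +5 new -> 14 infected
Step 3: +5 new -> 19 infected
Step 4: +6 new -> 25 infected
Step 5: +5 new -> 30 infected
Step 6: +7 new -> 37 infected
Step 7: +4 new -> 41 infected
Step 8: +2 new -> 43 infected
Step 9: +0 new -> 43 infected

Answer: 43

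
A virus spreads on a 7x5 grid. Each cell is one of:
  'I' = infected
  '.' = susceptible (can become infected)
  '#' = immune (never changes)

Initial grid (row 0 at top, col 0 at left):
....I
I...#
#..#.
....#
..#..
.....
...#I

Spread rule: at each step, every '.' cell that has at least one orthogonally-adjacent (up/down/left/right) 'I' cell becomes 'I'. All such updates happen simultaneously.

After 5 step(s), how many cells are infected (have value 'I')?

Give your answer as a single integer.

Step 0 (initial): 3 infected
Step 1: +4 new -> 7 infected
Step 2: +7 new -> 14 infected
Step 3: +4 new -> 18 infected
Step 4: +6 new -> 24 infected
Step 5: +3 new -> 27 infected

Answer: 27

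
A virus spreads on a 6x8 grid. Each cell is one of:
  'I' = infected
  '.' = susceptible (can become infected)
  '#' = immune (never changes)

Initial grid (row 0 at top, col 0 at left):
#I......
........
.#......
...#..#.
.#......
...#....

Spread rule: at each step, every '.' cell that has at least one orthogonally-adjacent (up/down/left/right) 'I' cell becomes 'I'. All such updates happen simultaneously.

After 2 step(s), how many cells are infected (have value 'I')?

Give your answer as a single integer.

Step 0 (initial): 1 infected
Step 1: +2 new -> 3 infected
Step 2: +3 new -> 6 infected

Answer: 6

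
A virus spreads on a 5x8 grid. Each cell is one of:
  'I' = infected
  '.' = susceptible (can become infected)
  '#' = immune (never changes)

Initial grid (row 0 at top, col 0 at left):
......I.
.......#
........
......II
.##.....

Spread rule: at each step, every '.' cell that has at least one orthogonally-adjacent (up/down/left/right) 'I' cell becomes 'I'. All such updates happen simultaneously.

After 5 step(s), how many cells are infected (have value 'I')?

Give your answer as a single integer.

Step 0 (initial): 3 infected
Step 1: +8 new -> 11 infected
Step 2: +5 new -> 16 infected
Step 3: +5 new -> 21 infected
Step 4: +5 new -> 26 infected
Step 5: +4 new -> 30 infected

Answer: 30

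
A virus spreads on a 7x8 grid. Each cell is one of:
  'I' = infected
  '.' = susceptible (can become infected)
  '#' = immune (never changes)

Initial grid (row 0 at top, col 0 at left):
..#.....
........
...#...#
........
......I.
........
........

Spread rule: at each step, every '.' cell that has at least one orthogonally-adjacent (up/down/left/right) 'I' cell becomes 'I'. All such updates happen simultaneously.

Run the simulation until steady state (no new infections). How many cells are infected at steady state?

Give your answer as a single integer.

Answer: 53

Derivation:
Step 0 (initial): 1 infected
Step 1: +4 new -> 5 infected
Step 2: +7 new -> 12 infected
Step 3: +7 new -> 19 infected
Step 4: +8 new -> 27 infected
Step 5: +7 new -> 34 infected
Step 6: +7 new -> 41 infected
Step 7: +6 new -> 47 infected
Step 8: +3 new -> 50 infected
Step 9: +2 new -> 52 infected
Step 10: +1 new -> 53 infected
Step 11: +0 new -> 53 infected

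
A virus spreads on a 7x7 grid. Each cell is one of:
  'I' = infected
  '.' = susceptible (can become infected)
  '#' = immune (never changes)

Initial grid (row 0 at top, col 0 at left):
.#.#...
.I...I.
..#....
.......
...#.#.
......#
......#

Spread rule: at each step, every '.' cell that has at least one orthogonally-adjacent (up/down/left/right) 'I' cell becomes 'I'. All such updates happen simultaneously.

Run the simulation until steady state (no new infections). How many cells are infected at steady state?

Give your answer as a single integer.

Answer: 42

Derivation:
Step 0 (initial): 2 infected
Step 1: +7 new -> 9 infected
Step 2: +10 new -> 19 infected
Step 3: +6 new -> 25 infected
Step 4: +6 new -> 31 infected
Step 5: +4 new -> 35 infected
Step 6: +5 new -> 40 infected
Step 7: +2 new -> 42 infected
Step 8: +0 new -> 42 infected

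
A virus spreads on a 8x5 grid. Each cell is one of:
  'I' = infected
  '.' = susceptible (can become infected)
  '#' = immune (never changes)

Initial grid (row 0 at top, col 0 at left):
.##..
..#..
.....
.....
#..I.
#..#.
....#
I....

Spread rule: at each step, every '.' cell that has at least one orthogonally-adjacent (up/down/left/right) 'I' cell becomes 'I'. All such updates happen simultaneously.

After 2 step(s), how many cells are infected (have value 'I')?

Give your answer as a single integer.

Step 0 (initial): 2 infected
Step 1: +5 new -> 7 infected
Step 2: +8 new -> 15 infected

Answer: 15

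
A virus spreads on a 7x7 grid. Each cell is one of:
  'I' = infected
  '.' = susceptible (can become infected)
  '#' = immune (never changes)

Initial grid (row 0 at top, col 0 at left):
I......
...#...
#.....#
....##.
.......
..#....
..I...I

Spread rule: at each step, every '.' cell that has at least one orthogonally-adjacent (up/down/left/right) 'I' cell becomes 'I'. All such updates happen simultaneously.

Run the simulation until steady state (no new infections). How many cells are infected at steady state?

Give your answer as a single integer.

Step 0 (initial): 3 infected
Step 1: +6 new -> 9 infected
Step 2: +8 new -> 17 infected
Step 3: +9 new -> 26 infected
Step 4: +7 new -> 33 infected
Step 5: +5 new -> 38 infected
Step 6: +3 new -> 41 infected
Step 7: +2 new -> 43 infected
Step 8: +0 new -> 43 infected

Answer: 43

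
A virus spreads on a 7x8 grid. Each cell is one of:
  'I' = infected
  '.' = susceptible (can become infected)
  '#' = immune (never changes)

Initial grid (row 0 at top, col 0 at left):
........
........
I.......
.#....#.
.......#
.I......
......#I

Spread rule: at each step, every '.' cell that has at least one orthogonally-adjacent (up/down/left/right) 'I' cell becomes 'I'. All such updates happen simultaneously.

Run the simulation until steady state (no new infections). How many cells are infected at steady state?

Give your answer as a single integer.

Answer: 52

Derivation:
Step 0 (initial): 3 infected
Step 1: +8 new -> 11 infected
Step 2: +9 new -> 20 infected
Step 3: +9 new -> 29 infected
Step 4: +8 new -> 37 infected
Step 5: +5 new -> 42 infected
Step 6: +3 new -> 45 infected
Step 7: +3 new -> 48 infected
Step 8: +3 new -> 51 infected
Step 9: +1 new -> 52 infected
Step 10: +0 new -> 52 infected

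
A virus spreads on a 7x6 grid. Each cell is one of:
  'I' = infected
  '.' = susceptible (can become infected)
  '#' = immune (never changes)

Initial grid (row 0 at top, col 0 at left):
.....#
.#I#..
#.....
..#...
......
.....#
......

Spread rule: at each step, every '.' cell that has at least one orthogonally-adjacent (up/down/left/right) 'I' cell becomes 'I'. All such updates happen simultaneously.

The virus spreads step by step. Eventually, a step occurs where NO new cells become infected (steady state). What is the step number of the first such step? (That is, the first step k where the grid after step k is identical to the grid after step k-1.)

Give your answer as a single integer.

Step 0 (initial): 1 infected
Step 1: +2 new -> 3 infected
Step 2: +4 new -> 7 infected
Step 3: +5 new -> 12 infected
Step 4: +7 new -> 19 infected
Step 5: +7 new -> 26 infected
Step 6: +6 new -> 32 infected
Step 7: +3 new -> 35 infected
Step 8: +1 new -> 36 infected
Step 9: +0 new -> 36 infected

Answer: 9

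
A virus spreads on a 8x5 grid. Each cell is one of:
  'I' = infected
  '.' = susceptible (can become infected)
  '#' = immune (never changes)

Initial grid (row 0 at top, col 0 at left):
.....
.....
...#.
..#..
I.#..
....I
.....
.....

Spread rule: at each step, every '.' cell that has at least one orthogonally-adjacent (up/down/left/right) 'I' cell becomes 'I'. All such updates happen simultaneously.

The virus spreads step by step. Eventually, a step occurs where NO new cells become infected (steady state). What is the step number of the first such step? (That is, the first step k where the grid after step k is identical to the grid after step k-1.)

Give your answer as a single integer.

Answer: 7

Derivation:
Step 0 (initial): 2 infected
Step 1: +6 new -> 8 infected
Step 2: +9 new -> 17 infected
Step 3: +8 new -> 25 infected
Step 4: +6 new -> 31 infected
Step 5: +4 new -> 35 infected
Step 6: +2 new -> 37 infected
Step 7: +0 new -> 37 infected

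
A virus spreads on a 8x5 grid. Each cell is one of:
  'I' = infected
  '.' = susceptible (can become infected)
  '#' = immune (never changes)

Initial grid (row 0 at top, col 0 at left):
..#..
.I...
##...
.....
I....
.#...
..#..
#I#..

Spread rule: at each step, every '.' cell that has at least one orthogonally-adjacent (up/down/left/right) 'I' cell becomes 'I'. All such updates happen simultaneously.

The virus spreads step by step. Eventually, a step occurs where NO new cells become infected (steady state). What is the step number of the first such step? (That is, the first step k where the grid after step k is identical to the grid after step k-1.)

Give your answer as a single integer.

Step 0 (initial): 3 infected
Step 1: +7 new -> 10 infected
Step 2: +6 new -> 16 infected
Step 3: +6 new -> 22 infected
Step 4: +5 new -> 27 infected
Step 5: +3 new -> 30 infected
Step 6: +2 new -> 32 infected
Step 7: +1 new -> 33 infected
Step 8: +0 new -> 33 infected

Answer: 8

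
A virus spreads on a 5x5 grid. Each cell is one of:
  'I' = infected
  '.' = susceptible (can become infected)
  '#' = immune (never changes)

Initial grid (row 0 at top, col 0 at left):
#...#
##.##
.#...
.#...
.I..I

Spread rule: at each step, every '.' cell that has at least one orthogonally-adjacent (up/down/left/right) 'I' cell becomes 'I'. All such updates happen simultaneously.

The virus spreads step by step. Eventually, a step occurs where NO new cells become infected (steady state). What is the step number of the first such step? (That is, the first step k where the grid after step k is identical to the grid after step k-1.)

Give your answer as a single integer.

Step 0 (initial): 2 infected
Step 1: +4 new -> 6 infected
Step 2: +4 new -> 10 infected
Step 3: +3 new -> 13 infected
Step 4: +1 new -> 14 infected
Step 5: +1 new -> 15 infected
Step 6: +2 new -> 17 infected
Step 7: +0 new -> 17 infected

Answer: 7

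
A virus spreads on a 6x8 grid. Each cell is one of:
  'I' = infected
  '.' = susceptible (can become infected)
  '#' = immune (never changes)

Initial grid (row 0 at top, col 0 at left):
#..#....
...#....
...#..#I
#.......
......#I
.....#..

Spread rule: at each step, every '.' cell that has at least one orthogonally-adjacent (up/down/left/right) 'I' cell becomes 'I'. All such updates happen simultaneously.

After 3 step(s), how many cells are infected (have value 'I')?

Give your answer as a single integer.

Step 0 (initial): 2 infected
Step 1: +3 new -> 5 infected
Step 2: +4 new -> 9 infected
Step 3: +3 new -> 12 infected

Answer: 12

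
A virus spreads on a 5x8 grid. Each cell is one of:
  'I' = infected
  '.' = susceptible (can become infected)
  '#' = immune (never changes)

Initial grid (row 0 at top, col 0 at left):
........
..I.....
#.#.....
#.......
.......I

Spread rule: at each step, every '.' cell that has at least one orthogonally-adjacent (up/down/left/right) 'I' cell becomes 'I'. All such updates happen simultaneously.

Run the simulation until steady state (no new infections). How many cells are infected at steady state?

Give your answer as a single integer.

Answer: 37

Derivation:
Step 0 (initial): 2 infected
Step 1: +5 new -> 7 infected
Step 2: +9 new -> 16 infected
Step 3: +10 new -> 26 infected
Step 4: +8 new -> 34 infected
Step 5: +3 new -> 37 infected
Step 6: +0 new -> 37 infected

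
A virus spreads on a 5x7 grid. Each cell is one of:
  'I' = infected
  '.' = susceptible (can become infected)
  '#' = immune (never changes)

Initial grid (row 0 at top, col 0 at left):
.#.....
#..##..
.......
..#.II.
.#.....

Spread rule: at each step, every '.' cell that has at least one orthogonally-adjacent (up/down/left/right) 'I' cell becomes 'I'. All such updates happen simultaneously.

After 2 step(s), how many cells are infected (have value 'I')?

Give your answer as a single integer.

Answer: 13

Derivation:
Step 0 (initial): 2 infected
Step 1: +6 new -> 8 infected
Step 2: +5 new -> 13 infected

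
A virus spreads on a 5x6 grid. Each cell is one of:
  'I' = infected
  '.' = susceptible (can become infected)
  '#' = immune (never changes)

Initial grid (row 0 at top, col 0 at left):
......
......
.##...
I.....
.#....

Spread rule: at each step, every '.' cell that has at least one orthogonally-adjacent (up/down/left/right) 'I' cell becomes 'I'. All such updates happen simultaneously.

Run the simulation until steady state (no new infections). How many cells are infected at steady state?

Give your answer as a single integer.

Step 0 (initial): 1 infected
Step 1: +3 new -> 4 infected
Step 2: +2 new -> 6 infected
Step 3: +4 new -> 10 infected
Step 4: +5 new -> 15 infected
Step 5: +5 new -> 20 infected
Step 6: +4 new -> 24 infected
Step 7: +2 new -> 26 infected
Step 8: +1 new -> 27 infected
Step 9: +0 new -> 27 infected

Answer: 27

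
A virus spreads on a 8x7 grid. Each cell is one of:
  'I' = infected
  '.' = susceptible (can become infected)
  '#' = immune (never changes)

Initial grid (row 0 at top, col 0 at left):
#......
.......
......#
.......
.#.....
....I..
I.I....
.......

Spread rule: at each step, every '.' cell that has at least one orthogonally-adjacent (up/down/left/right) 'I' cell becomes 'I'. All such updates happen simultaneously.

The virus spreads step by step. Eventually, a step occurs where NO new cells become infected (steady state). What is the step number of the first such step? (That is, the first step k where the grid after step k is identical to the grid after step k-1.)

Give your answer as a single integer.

Answer: 8

Derivation:
Step 0 (initial): 3 infected
Step 1: +10 new -> 13 infected
Step 2: +11 new -> 24 infected
Step 3: +8 new -> 32 infected
Step 4: +8 new -> 40 infected
Step 5: +6 new -> 46 infected
Step 6: +5 new -> 51 infected
Step 7: +2 new -> 53 infected
Step 8: +0 new -> 53 infected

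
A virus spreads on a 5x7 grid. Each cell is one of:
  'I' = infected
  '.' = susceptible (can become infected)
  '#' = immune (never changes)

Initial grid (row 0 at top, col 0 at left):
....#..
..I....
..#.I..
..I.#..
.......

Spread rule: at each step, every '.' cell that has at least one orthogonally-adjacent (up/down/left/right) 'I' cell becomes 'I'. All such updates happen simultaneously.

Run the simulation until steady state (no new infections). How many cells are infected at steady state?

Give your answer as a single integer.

Step 0 (initial): 3 infected
Step 1: +9 new -> 12 infected
Step 2: +10 new -> 22 infected
Step 3: +8 new -> 30 infected
Step 4: +2 new -> 32 infected
Step 5: +0 new -> 32 infected

Answer: 32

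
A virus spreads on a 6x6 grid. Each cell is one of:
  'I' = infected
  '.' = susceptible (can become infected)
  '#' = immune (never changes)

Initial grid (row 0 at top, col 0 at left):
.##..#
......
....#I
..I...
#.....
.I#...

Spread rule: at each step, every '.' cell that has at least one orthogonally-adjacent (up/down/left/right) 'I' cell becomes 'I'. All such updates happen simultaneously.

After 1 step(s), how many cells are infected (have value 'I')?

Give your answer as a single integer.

Answer: 11

Derivation:
Step 0 (initial): 3 infected
Step 1: +8 new -> 11 infected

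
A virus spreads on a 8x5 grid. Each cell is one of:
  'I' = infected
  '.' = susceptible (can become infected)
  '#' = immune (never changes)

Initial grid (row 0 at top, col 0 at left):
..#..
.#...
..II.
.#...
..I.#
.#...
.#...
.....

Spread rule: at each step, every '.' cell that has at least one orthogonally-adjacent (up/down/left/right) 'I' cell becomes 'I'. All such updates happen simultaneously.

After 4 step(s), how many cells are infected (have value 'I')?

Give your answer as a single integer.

Answer: 31

Derivation:
Step 0 (initial): 3 infected
Step 1: +9 new -> 12 infected
Step 2: +7 new -> 19 infected
Step 3: +7 new -> 26 infected
Step 4: +5 new -> 31 infected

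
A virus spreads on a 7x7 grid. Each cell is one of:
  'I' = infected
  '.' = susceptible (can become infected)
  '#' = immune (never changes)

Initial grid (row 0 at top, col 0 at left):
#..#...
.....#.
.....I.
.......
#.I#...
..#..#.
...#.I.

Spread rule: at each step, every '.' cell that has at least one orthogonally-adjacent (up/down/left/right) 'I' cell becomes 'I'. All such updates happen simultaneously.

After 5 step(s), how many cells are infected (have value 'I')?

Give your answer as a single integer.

Answer: 41

Derivation:
Step 0 (initial): 3 infected
Step 1: +7 new -> 10 infected
Step 2: +12 new -> 22 infected
Step 3: +11 new -> 33 infected
Step 4: +6 new -> 39 infected
Step 5: +2 new -> 41 infected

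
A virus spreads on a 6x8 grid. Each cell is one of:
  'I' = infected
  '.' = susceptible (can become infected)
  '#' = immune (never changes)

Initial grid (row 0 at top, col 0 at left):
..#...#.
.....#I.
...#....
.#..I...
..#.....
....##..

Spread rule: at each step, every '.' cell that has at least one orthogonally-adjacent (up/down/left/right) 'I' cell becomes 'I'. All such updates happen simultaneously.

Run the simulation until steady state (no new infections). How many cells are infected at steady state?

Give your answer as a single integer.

Step 0 (initial): 2 infected
Step 1: +6 new -> 8 infected
Step 2: +8 new -> 16 infected
Step 3: +6 new -> 22 infected
Step 4: +7 new -> 29 infected
Step 5: +4 new -> 33 infected
Step 6: +5 new -> 38 infected
Step 7: +2 new -> 40 infected
Step 8: +0 new -> 40 infected

Answer: 40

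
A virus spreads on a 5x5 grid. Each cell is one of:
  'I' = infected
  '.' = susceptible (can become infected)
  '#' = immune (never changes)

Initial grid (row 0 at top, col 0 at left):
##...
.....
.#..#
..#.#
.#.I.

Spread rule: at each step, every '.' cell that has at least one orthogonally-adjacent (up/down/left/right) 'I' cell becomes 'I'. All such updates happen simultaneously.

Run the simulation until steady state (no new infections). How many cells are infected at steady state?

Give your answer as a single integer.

Step 0 (initial): 1 infected
Step 1: +3 new -> 4 infected
Step 2: +1 new -> 5 infected
Step 3: +2 new -> 7 infected
Step 4: +3 new -> 10 infected
Step 5: +3 new -> 13 infected
Step 6: +1 new -> 14 infected
Step 7: +1 new -> 15 infected
Step 8: +1 new -> 16 infected
Step 9: +2 new -> 18 infected
Step 10: +0 new -> 18 infected

Answer: 18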